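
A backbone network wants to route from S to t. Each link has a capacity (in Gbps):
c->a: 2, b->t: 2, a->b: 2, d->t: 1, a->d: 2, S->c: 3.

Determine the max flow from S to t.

2

Augment S->c->a->d->t: bottleneck 1. Total 1.
Augment S->c->a->b->t: bottleneck 1. Total 2.
No augmenting path remains in the residual graph.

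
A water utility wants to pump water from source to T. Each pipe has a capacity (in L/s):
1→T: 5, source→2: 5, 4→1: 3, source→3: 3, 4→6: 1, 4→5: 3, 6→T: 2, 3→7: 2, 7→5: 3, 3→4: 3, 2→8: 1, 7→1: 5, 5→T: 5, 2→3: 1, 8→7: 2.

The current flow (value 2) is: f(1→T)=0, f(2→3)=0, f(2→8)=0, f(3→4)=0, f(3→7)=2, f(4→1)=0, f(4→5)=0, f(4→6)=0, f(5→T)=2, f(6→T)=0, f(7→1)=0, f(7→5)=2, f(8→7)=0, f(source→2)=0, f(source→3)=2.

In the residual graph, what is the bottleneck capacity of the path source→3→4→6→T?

1

Residual capacities along the path: source→3: 1, 3→4: 3, 4→6: 1, 6→T: 2.
Minimum is 1.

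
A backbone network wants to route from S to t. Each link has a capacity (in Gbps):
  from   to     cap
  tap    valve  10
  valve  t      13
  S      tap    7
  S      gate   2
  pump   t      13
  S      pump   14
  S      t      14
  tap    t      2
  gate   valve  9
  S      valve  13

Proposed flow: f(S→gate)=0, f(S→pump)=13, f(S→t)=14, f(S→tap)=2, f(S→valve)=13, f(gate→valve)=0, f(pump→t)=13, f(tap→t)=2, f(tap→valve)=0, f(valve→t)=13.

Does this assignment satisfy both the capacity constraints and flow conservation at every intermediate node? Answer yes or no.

Yes

Every edge has 0 ≤ f(e) ≤ cap(e).
At each intermediate node, inflow equals outflow.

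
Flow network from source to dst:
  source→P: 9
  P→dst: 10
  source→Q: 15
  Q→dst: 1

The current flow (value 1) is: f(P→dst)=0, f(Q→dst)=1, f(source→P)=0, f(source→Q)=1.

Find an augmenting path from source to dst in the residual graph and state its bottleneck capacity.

Residual along source→P→dst: source→P: 9, P→dst: 10.
Bottleneck = min = 9.

source→P→dst, bottleneck 9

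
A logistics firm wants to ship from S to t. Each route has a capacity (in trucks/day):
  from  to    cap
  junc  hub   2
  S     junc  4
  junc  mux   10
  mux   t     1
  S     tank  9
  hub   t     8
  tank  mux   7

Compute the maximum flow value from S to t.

Augment S->junc->hub->t: bottleneck 2. Total 2.
Augment S->junc->mux->t: bottleneck 1. Total 3.
No augmenting path remains in the residual graph.

3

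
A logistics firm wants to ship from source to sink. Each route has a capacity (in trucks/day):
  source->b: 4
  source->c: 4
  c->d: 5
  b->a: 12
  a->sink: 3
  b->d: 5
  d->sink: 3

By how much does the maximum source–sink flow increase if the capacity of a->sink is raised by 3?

Original max flow = 6.
After raising cap(a->sink), augmenting paths through that edge carry 1 more unit.
New max flow = 7. Increase = 1.

1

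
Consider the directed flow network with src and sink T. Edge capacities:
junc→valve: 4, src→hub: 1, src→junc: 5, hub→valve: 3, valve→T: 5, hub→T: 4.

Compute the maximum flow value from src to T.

Augment src→hub→T: bottleneck 1. Total 1.
Augment src→junc→valve→T: bottleneck 4. Total 5.
No augmenting path remains in the residual graph.

5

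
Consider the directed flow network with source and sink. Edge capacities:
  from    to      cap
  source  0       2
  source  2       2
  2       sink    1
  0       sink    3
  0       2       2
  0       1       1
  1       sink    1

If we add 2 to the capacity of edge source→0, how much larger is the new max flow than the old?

2

Original max flow = 3.
After raising cap(source→0), augmenting paths through that edge carry 2 more units.
New max flow = 5. Increase = 2.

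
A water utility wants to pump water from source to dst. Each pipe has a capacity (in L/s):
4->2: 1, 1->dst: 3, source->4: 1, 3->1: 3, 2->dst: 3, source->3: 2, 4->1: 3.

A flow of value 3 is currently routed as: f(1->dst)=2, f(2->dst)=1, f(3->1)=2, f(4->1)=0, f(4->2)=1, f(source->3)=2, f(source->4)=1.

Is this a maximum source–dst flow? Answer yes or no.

Yes

Residual reachable from source: {source}; dst is not reachable.
Saturated cut: source->4, source->3 with total capacity 3 = current flow value. Flow is maximum.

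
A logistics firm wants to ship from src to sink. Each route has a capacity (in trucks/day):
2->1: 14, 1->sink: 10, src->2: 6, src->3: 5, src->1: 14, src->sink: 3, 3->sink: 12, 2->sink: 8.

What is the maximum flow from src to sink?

Augment src->sink: bottleneck 3. Total 3.
Augment src->2->sink: bottleneck 6. Total 9.
Augment src->3->sink: bottleneck 5. Total 14.
Augment src->1->sink: bottleneck 10. Total 24.
No augmenting path remains in the residual graph.

24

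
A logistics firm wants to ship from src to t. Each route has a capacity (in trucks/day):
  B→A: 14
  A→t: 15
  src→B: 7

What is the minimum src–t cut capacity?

7

Max flow = 7 (via 1 augmenting path).
In the residual at optimum, the set reachable from src is {src}.
Cut edges: src→B (cap 7). Sum = 7.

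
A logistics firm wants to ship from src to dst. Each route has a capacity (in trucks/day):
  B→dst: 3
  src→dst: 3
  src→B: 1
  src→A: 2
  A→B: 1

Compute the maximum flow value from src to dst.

5

Augment src→dst: bottleneck 3. Total 3.
Augment src→B→dst: bottleneck 1. Total 4.
Augment src→A→B→dst: bottleneck 1. Total 5.
No augmenting path remains in the residual graph.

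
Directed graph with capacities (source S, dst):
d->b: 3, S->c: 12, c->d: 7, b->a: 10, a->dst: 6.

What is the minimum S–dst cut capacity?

Max flow = 3 (via 1 augmenting path).
In the residual at optimum, the set reachable from S is {S, c, d}.
Cut edges: d->b (cap 3). Sum = 3.

3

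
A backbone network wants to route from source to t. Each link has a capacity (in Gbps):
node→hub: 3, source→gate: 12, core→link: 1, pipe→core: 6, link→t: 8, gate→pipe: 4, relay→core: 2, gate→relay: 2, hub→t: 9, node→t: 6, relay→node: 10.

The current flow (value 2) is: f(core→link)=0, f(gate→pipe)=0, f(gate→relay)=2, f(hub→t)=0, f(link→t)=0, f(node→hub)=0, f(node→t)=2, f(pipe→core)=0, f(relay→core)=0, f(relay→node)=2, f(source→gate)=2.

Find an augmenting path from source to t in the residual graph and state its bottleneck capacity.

source→gate→pipe→core→link→t, bottleneck 1

Residual along source→gate→pipe→core→link→t: source→gate: 10, gate→pipe: 4, pipe→core: 6, core→link: 1, link→t: 8.
Bottleneck = min = 1.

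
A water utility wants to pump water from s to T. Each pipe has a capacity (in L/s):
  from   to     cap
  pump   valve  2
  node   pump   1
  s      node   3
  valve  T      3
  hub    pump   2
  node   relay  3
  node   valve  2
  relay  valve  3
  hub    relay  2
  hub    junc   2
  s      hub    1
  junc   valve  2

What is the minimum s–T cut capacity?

Max flow = 3 (via 2 augmenting paths).
In the residual at optimum, the set reachable from s is {hub, junc, node, pump, relay, s, valve}.
Cut edges: valve→T (cap 3). Sum = 3.

3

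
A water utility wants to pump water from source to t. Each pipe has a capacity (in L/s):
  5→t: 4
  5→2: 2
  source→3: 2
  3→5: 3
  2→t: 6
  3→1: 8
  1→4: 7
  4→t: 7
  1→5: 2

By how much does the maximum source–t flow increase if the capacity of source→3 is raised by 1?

1

Original max flow = 2.
After raising cap(source→3), augmenting paths through that edge carry 1 more unit.
New max flow = 3. Increase = 1.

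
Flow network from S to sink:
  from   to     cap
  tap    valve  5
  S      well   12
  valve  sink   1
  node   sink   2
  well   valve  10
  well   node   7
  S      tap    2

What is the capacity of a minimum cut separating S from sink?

Max flow = 3 (via 2 augmenting paths).
In the residual at optimum, the set reachable from S is {S, node, tap, valve, well}.
Cut edges: node->sink (cap 2), valve->sink (cap 1). Sum = 3.

3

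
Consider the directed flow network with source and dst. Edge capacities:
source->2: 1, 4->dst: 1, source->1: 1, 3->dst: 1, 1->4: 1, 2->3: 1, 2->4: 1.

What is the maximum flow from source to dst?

Augment source->1->4->dst: bottleneck 1. Total 1.
Augment source->2->3->dst: bottleneck 1. Total 2.
No augmenting path remains in the residual graph.

2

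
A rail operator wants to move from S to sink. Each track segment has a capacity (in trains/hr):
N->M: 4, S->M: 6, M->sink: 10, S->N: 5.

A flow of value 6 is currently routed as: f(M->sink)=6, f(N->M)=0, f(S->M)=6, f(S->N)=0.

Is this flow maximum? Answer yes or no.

Residual path S->N->M->sink has bottleneck 4 > 0.
Pushing 4 along it raises the flow to 10, so the given flow is not maximum.

No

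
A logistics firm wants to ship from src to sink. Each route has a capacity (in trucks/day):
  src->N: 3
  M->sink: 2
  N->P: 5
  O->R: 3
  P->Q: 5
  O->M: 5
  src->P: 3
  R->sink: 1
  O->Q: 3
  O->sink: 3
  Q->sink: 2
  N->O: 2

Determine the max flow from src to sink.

Augment src->N->O->sink: bottleneck 2. Total 2.
Augment src->P->Q->sink: bottleneck 2. Total 4.
No augmenting path remains in the residual graph.

4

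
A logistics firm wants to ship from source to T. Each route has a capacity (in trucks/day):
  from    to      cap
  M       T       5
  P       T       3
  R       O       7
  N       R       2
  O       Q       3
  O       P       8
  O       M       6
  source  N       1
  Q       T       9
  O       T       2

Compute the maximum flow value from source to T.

Augment source→N→R→O→T: bottleneck 1. Total 1.
No augmenting path remains in the residual graph.

1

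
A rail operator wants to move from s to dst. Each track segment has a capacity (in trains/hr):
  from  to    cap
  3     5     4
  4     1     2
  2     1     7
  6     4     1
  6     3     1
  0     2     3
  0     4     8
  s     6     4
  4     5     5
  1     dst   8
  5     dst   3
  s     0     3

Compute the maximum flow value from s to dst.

Augment s→6→3→5→dst: bottleneck 1. Total 1.
Augment s→6→4→5→dst: bottleneck 1. Total 2.
Augment s→0→4→5→dst: bottleneck 1. Total 3.
Augment s→0→4→1→dst: bottleneck 2. Total 5.
No augmenting path remains in the residual graph.

5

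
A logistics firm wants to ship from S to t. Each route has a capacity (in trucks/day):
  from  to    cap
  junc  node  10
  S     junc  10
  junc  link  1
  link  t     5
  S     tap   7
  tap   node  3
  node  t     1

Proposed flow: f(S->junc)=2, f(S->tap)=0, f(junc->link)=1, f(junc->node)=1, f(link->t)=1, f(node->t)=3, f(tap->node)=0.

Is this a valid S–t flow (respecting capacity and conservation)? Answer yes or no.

Capacity violated on node->t: flow 3 > capacity 1.

No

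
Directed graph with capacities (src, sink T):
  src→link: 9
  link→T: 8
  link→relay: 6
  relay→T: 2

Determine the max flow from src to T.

Augment src→link→T: bottleneck 8. Total 8.
Augment src→link→relay→T: bottleneck 1. Total 9.
No augmenting path remains in the residual graph.

9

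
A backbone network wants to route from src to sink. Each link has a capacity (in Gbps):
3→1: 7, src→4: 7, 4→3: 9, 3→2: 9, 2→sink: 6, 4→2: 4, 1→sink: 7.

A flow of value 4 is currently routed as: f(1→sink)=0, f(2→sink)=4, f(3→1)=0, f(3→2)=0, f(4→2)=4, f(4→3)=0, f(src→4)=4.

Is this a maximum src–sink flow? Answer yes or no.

No

Residual path src→4→3→1→sink has bottleneck 3 > 0.
Pushing 3 along it raises the flow to 7, so the given flow is not maximum.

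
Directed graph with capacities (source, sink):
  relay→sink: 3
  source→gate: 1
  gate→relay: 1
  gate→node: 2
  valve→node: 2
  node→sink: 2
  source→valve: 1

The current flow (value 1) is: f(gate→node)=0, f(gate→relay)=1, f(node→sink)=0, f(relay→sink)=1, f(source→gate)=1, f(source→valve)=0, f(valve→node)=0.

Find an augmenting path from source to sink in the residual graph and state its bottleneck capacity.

Residual along source→valve→node→sink: source→valve: 1, valve→node: 2, node→sink: 2.
Bottleneck = min = 1.

source→valve→node→sink, bottleneck 1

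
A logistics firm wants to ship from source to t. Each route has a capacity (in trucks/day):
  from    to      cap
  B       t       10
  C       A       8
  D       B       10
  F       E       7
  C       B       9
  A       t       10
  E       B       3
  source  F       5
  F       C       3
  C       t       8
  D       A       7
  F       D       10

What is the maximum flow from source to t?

Augment source→F→C→t: bottleneck 3. Total 3.
Augment source→F→D→A→t: bottleneck 2. Total 5.
No augmenting path remains in the residual graph.

5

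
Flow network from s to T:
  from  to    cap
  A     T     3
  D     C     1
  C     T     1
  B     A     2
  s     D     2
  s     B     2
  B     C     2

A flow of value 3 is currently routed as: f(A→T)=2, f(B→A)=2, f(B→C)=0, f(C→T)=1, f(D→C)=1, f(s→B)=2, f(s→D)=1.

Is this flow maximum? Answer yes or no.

Residual reachable from s: {D, s}; T is not reachable.
Saturated cut: s→B, D→C with total capacity 3 = current flow value. Flow is maximum.

Yes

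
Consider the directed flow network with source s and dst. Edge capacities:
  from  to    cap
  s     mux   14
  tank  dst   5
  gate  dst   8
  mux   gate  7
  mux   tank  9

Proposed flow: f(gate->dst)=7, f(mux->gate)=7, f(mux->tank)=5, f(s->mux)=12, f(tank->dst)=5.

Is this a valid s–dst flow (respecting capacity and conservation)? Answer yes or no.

Every edge has 0 ≤ f(e) ≤ cap(e).
At each intermediate node, inflow equals outflow.

Yes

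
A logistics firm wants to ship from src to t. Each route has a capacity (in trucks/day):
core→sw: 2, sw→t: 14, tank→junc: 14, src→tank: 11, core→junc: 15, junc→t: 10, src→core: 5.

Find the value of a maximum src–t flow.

12

Augment src→core→sw→t: bottleneck 2. Total 2.
Augment src→core→junc→t: bottleneck 3. Total 5.
Augment src→tank→junc→t: bottleneck 7. Total 12.
No augmenting path remains in the residual graph.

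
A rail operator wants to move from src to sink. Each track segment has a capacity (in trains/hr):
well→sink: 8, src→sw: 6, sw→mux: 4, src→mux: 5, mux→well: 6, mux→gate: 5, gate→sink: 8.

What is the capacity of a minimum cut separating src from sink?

9

Max flow = 9 (via 3 augmenting paths).
In the residual at optimum, the set reachable from src is {src, sw}.
Cut edges: src→mux (cap 5), sw→mux (cap 4). Sum = 9.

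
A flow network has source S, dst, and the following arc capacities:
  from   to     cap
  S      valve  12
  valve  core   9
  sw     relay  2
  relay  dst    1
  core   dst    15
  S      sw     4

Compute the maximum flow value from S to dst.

10

Augment S->valve->core->dst: bottleneck 9. Total 9.
Augment S->sw->relay->dst: bottleneck 1. Total 10.
No augmenting path remains in the residual graph.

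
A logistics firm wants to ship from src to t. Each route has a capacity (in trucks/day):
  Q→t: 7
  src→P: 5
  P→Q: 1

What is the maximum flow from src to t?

Augment src→P→Q→t: bottleneck 1. Total 1.
No augmenting path remains in the residual graph.

1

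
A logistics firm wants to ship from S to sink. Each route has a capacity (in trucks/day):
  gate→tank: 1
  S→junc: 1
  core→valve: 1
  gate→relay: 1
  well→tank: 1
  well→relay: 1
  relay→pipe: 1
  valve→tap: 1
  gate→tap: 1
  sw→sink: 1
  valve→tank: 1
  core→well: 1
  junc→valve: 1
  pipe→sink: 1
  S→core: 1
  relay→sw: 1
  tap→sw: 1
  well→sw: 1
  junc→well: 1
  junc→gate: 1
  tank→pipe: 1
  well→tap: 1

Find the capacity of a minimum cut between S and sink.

2

Max flow = 2 (via 2 augmenting paths).
In the residual at optimum, the set reachable from S is {S}.
Cut edges: S→junc (cap 1), S→core (cap 1). Sum = 2.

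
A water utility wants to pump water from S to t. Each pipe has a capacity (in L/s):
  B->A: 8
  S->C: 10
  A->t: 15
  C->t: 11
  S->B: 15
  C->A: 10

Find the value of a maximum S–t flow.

18

Augment S->C->t: bottleneck 10. Total 10.
Augment S->B->A->t: bottleneck 8. Total 18.
No augmenting path remains in the residual graph.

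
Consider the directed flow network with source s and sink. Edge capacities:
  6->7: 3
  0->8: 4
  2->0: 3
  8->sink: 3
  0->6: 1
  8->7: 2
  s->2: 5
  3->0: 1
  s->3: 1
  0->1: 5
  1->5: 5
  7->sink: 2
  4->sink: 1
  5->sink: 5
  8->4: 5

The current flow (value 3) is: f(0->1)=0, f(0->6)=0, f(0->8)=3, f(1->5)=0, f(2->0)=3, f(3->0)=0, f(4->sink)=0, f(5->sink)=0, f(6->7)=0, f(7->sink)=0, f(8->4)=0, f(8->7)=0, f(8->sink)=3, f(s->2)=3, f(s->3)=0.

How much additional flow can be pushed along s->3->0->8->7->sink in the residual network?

1

Residual capacities along the path: s->3: 1, 3->0: 1, 0->8: 1, 8->7: 2, 7->sink: 2.
Minimum is 1.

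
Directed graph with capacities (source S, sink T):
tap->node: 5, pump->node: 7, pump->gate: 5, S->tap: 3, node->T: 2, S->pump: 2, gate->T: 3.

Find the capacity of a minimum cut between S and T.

4

Max flow = 4 (via 2 augmenting paths).
In the residual at optimum, the set reachable from S is {S, node, tap}.
Cut edges: S->pump (cap 2), node->T (cap 2). Sum = 4.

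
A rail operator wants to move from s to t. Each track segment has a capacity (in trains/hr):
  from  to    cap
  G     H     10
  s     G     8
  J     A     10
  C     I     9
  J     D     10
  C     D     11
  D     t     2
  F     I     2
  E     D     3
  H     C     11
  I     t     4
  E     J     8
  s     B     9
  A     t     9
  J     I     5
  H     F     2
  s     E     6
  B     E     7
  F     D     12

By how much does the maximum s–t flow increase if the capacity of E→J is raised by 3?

1

Original max flow = 14.
After raising cap(E→J), augmenting paths through that edge carry 1 more unit.
New max flow = 15. Increase = 1.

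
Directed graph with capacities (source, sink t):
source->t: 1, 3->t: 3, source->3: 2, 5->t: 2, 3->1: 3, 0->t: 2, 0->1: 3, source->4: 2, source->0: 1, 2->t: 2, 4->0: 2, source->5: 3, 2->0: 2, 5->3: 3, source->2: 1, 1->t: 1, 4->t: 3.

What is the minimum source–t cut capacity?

Max flow = 10 (via 7 augmenting paths).
In the residual at optimum, the set reachable from source is {source}.
Cut edges: source->2 (cap 1), source->4 (cap 2), source->0 (cap 1), source->5 (cap 3), source->3 (cap 2), source->t (cap 1). Sum = 10.

10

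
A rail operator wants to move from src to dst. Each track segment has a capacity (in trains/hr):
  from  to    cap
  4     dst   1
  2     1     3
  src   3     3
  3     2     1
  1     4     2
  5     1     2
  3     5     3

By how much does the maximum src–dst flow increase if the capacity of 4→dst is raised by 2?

Original max flow = 1.
After raising cap(4→dst), augmenting paths through that edge carry 1 more unit.
New max flow = 2. Increase = 1.

1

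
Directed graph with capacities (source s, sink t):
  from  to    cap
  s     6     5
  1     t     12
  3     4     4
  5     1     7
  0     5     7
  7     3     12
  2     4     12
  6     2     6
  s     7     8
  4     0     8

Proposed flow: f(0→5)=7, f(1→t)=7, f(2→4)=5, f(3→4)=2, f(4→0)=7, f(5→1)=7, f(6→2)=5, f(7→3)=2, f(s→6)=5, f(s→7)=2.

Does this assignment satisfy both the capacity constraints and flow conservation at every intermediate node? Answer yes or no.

Every edge has 0 ≤ f(e) ≤ cap(e).
At each intermediate node, inflow equals outflow.

Yes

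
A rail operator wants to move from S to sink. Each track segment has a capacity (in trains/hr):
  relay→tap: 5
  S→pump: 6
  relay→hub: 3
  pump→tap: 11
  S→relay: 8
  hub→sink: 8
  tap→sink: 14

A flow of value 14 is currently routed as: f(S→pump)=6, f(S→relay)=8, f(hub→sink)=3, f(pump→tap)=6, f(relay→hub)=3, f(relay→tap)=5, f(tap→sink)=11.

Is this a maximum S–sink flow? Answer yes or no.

Yes

Residual reachable from S: {S}; sink is not reachable.
Saturated cut: S→pump, S→relay with total capacity 14 = current flow value. Flow is maximum.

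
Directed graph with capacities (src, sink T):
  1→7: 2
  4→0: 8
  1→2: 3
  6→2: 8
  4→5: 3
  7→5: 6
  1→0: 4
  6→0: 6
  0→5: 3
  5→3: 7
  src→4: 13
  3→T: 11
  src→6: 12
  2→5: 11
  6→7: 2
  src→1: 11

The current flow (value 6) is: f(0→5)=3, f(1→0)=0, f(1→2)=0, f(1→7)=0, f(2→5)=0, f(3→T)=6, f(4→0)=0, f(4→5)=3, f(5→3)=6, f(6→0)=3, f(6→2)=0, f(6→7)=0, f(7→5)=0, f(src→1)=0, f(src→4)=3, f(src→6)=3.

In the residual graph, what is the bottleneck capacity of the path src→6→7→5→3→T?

1

Residual capacities along the path: src→6: 9, 6→7: 2, 7→5: 6, 5→3: 1, 3→T: 5.
Minimum is 1.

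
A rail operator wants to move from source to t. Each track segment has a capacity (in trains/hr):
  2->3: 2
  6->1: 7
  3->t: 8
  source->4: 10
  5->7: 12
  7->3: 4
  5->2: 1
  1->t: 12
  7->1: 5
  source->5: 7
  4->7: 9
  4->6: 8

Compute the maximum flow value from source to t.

17

Augment source->4->6->1->t: bottleneck 7. Total 7.
Augment source->4->7->1->t: bottleneck 3. Total 10.
Augment source->5->7->1->t: bottleneck 2. Total 12.
Augment source->5->7->3->t: bottleneck 4. Total 16.
Augment source->5->2->3->t: bottleneck 1. Total 17.
No augmenting path remains in the residual graph.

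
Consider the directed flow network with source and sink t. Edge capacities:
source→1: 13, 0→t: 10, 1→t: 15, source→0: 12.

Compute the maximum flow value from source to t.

23

Augment source→0→t: bottleneck 10. Total 10.
Augment source→1→t: bottleneck 13. Total 23.
No augmenting path remains in the residual graph.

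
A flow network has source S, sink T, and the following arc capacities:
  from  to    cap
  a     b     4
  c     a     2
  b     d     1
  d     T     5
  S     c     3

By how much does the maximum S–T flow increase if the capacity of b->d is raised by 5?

Original max flow = 1.
After raising cap(b->d), augmenting paths through that edge carry 1 more unit.
New max flow = 2. Increase = 1.

1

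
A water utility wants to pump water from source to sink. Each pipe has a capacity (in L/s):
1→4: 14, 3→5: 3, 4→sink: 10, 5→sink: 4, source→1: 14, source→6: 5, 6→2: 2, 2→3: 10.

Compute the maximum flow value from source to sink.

12

Augment source→1→4→sink: bottleneck 10. Total 10.
Augment source→6→2→3→5→sink: bottleneck 2. Total 12.
No augmenting path remains in the residual graph.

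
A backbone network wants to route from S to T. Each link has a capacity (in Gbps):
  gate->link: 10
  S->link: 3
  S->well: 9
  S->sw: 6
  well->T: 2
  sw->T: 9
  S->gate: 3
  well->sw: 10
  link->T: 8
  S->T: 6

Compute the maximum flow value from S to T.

Augment S->T: bottleneck 6. Total 6.
Augment S->well->T: bottleneck 2. Total 8.
Augment S->sw->T: bottleneck 6. Total 14.
Augment S->link->T: bottleneck 3. Total 17.
Augment S->gate->link->T: bottleneck 3. Total 20.
Augment S->well->sw->T: bottleneck 3. Total 23.
No augmenting path remains in the residual graph.

23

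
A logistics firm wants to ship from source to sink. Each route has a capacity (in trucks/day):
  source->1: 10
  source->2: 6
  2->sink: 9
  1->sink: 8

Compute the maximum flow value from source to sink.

14

Augment source->1->sink: bottleneck 8. Total 8.
Augment source->2->sink: bottleneck 6. Total 14.
No augmenting path remains in the residual graph.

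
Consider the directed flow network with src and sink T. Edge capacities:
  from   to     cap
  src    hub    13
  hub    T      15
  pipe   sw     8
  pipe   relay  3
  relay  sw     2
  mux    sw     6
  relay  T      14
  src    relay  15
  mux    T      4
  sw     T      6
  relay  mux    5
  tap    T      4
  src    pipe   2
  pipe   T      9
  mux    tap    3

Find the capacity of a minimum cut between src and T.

Max flow = 30 (via 4 augmenting paths).
In the residual at optimum, the set reachable from src is {src}.
Cut edges: src→pipe (cap 2), src→relay (cap 15), src→hub (cap 13). Sum = 30.

30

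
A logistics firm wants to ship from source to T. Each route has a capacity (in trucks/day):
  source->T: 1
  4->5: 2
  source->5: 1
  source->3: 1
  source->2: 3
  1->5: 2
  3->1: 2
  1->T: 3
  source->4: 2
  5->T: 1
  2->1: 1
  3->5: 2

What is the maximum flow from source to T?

4

Augment source->T: bottleneck 1. Total 1.
Augment source->5->T: bottleneck 1. Total 2.
Augment source->2->1->T: bottleneck 1. Total 3.
Augment source->3->1->T: bottleneck 1. Total 4.
No augmenting path remains in the residual graph.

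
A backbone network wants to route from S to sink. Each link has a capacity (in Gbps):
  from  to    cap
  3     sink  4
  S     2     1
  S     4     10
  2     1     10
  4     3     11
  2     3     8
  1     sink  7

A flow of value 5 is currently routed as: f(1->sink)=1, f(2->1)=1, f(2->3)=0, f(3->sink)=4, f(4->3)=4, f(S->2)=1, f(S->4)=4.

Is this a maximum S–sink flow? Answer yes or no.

Residual reachable from S: {3, 4, S}; sink is not reachable.
Saturated cut: S->2, 3->sink with total capacity 5 = current flow value. Flow is maximum.

Yes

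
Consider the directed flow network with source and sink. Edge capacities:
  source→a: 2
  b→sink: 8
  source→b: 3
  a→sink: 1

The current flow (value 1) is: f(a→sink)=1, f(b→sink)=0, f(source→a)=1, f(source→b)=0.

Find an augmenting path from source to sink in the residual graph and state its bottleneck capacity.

Residual along source→b→sink: source→b: 3, b→sink: 8.
Bottleneck = min = 3.

source→b→sink, bottleneck 3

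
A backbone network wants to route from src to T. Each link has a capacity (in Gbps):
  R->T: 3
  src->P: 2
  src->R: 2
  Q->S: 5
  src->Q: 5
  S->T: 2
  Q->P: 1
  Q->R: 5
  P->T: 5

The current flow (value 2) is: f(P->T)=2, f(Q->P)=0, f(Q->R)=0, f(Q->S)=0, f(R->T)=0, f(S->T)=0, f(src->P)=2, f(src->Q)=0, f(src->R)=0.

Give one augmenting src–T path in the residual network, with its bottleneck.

src->R->T, bottleneck 2

Residual along src->R->T: src->R: 2, R->T: 3.
Bottleneck = min = 2.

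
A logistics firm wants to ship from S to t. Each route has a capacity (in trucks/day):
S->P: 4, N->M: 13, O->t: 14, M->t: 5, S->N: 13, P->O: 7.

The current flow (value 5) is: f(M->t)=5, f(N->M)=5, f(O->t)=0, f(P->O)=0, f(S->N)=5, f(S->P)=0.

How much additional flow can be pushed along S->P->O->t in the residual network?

4

Residual capacities along the path: S->P: 4, P->O: 7, O->t: 14.
Minimum is 4.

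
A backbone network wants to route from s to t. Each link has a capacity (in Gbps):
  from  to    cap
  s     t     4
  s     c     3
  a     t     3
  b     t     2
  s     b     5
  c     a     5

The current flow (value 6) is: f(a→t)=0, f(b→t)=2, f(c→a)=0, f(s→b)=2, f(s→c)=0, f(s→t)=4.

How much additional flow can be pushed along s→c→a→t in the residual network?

3

Residual capacities along the path: s→c: 3, c→a: 5, a→t: 3.
Minimum is 3.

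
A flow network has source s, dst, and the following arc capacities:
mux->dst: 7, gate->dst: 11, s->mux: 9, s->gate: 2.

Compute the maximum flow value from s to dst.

9

Augment s->mux->dst: bottleneck 7. Total 7.
Augment s->gate->dst: bottleneck 2. Total 9.
No augmenting path remains in the residual graph.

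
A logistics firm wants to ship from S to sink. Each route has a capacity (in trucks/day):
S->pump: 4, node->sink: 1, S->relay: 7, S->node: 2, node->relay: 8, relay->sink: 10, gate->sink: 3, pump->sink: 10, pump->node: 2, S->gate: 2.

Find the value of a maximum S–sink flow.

15

Augment S->pump->sink: bottleneck 4. Total 4.
Augment S->node->sink: bottleneck 1. Total 5.
Augment S->gate->sink: bottleneck 2. Total 7.
Augment S->relay->sink: bottleneck 7. Total 14.
Augment S->node->relay->sink: bottleneck 1. Total 15.
No augmenting path remains in the residual graph.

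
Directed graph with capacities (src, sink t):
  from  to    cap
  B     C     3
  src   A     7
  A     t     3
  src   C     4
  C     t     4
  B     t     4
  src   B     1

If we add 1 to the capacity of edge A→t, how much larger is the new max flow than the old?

1

Original max flow = 8.
After raising cap(A→t), augmenting paths through that edge carry 1 more unit.
New max flow = 9. Increase = 1.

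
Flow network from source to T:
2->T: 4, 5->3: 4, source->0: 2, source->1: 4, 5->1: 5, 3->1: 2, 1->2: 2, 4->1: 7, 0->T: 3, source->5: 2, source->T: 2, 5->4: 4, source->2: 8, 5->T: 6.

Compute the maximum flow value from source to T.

Augment source->T: bottleneck 2. Total 2.
Augment source->5->T: bottleneck 2. Total 4.
Augment source->0->T: bottleneck 2. Total 6.
Augment source->2->T: bottleneck 4. Total 10.
No augmenting path remains in the residual graph.

10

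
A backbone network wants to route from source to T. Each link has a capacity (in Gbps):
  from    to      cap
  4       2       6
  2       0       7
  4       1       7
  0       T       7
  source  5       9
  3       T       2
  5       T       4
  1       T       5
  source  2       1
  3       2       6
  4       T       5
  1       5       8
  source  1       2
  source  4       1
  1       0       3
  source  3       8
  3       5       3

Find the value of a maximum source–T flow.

16

Augment source->4->T: bottleneck 1. Total 1.
Augment source->3->T: bottleneck 2. Total 3.
Augment source->1->T: bottleneck 2. Total 5.
Augment source->5->T: bottleneck 4. Total 9.
Augment source->2->0->T: bottleneck 1. Total 10.
Augment source->3->2->0->T: bottleneck 6. Total 16.
No augmenting path remains in the residual graph.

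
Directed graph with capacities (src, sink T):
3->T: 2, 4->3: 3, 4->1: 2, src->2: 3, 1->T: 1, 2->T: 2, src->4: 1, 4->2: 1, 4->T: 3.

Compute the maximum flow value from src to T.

Augment src->4->T: bottleneck 1. Total 1.
Augment src->2->T: bottleneck 2. Total 3.
No augmenting path remains in the residual graph.

3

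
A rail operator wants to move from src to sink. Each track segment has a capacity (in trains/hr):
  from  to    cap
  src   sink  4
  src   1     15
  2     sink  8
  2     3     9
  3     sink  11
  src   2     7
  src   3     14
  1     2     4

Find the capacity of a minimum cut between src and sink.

Max flow = 23 (via 4 augmenting paths).
In the residual at optimum, the set reachable from src is {1, 2, 3, src}.
Cut edges: src→sink (cap 4), 2→sink (cap 8), 3→sink (cap 11). Sum = 23.

23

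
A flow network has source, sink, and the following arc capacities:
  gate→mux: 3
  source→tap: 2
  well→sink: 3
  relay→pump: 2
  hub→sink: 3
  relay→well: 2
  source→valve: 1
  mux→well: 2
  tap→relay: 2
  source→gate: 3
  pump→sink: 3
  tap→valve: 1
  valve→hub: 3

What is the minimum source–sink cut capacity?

5

Max flow = 5 (via 4 augmenting paths).
In the residual at optimum, the set reachable from source is {gate, mux, source}.
Cut edges: source→tap (cap 2), source→valve (cap 1), mux→well (cap 2). Sum = 5.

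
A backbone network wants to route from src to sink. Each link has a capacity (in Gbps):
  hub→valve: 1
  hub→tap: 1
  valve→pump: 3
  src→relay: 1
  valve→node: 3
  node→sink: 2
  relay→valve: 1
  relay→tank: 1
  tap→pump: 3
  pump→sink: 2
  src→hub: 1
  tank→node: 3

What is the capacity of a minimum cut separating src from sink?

2

Max flow = 2 (via 2 augmenting paths).
In the residual at optimum, the set reachable from src is {src}.
Cut edges: src→relay (cap 1), src→hub (cap 1). Sum = 2.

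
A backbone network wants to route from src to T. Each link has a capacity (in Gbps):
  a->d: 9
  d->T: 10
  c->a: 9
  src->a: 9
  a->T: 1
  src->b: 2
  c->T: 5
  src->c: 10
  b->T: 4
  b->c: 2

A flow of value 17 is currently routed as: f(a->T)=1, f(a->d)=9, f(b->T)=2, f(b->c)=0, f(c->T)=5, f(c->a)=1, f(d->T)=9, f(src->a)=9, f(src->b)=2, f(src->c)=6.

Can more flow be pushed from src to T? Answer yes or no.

No

Residual reachable from src: {a, c, src}; T is not reachable.
Saturated cut: src->b, c->T, a->d, a->T with total capacity 17 = current flow value. Flow is maximum.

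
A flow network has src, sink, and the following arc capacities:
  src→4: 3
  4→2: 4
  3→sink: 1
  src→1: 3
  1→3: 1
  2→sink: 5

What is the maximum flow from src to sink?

Augment src→1→3→sink: bottleneck 1. Total 1.
Augment src→4→2→sink: bottleneck 3. Total 4.
No augmenting path remains in the residual graph.

4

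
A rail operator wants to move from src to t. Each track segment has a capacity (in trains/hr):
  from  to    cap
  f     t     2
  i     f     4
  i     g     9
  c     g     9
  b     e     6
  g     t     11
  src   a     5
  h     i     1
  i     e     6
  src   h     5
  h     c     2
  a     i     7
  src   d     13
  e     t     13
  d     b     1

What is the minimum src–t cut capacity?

9

Max flow = 9 (via 4 augmenting paths).
In the residual at optimum, the set reachable from src is {d, h, src}.
Cut edges: src->a (cap 5), d->b (cap 1), h->c (cap 2), h->i (cap 1). Sum = 9.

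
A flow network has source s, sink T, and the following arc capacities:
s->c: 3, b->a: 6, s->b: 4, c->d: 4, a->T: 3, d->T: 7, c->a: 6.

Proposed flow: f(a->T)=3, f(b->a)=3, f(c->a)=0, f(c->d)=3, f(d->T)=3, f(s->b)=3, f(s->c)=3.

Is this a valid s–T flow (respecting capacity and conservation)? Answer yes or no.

Yes

Every edge has 0 ≤ f(e) ≤ cap(e).
At each intermediate node, inflow equals outflow.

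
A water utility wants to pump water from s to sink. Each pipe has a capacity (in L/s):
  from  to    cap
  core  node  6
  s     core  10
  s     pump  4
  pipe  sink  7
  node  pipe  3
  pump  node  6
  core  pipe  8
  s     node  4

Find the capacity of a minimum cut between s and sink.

7

Max flow = 7 (via 1 augmenting path).
In the residual at optimum, the set reachable from s is {core, node, pipe, pump, s}.
Cut edges: pipe->sink (cap 7). Sum = 7.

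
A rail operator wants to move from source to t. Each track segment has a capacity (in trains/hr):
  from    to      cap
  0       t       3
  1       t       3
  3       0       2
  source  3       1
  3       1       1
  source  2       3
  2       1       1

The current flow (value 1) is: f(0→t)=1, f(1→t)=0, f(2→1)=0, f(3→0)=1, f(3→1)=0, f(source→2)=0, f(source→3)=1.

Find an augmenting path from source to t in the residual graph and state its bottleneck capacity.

source→2→1→t, bottleneck 1

Residual along source→2→1→t: source→2: 3, 2→1: 1, 1→t: 3.
Bottleneck = min = 1.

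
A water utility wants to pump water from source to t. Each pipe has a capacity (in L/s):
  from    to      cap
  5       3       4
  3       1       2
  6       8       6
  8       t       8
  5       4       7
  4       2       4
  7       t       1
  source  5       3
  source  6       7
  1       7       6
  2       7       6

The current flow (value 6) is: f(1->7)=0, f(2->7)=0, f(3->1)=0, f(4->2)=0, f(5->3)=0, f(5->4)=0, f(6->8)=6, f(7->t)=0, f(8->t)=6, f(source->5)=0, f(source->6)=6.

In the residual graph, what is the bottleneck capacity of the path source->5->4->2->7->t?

1

Residual capacities along the path: source->5: 3, 5->4: 7, 4->2: 4, 2->7: 6, 7->t: 1.
Minimum is 1.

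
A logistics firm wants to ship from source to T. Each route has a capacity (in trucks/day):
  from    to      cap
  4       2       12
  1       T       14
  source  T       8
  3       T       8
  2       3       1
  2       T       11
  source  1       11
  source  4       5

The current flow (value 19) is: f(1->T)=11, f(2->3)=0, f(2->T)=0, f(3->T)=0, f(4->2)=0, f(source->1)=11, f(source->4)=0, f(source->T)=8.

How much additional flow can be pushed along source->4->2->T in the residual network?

5

Residual capacities along the path: source->4: 5, 4->2: 12, 2->T: 11.
Minimum is 5.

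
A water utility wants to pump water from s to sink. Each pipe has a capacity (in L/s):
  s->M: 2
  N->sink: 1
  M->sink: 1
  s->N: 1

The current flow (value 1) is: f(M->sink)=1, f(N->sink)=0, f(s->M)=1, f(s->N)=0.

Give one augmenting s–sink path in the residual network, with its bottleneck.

s->N->sink, bottleneck 1

Residual along s->N->sink: s->N: 1, N->sink: 1.
Bottleneck = min = 1.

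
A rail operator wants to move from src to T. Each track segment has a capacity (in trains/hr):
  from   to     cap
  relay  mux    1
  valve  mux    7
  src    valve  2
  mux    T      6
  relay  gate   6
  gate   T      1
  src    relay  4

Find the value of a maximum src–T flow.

4

Augment src→valve→mux→T: bottleneck 2. Total 2.
Augment src→relay→mux→T: bottleneck 1. Total 3.
Augment src→relay→gate→T: bottleneck 1. Total 4.
No augmenting path remains in the residual graph.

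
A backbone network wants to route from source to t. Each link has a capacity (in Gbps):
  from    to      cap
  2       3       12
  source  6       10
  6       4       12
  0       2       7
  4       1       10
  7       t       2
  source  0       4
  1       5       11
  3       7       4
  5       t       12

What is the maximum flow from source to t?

12

Augment source→6→4→1→5→t: bottleneck 10. Total 10.
Augment source→0→2→3→7→t: bottleneck 2. Total 12.
No augmenting path remains in the residual graph.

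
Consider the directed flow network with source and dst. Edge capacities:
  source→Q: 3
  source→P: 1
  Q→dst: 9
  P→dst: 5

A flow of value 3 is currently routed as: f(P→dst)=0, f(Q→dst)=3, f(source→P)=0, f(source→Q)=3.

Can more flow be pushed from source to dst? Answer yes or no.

Residual path source→P→dst has bottleneck 1 > 0.
Pushing 1 along it raises the flow to 4, so the given flow is not maximum.

Yes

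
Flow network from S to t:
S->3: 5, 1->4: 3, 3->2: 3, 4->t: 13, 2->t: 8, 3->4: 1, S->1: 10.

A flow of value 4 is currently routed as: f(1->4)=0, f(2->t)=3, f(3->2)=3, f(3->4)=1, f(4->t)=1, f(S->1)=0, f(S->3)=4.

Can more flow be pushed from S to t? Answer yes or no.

Residual path S->1->4->t has bottleneck 3 > 0.
Pushing 3 along it raises the flow to 7, so the given flow is not maximum.

Yes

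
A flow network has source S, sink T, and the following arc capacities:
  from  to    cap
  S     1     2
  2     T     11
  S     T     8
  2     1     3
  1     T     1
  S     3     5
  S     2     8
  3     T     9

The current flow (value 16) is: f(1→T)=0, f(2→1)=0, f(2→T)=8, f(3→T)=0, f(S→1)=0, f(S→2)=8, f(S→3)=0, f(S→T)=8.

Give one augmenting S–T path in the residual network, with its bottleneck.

S→3→T, bottleneck 5

Residual along S→3→T: S→3: 5, 3→T: 9.
Bottleneck = min = 5.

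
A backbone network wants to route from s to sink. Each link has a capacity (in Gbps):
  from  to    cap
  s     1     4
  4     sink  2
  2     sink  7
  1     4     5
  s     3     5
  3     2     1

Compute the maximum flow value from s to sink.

Augment s->1->4->sink: bottleneck 2. Total 2.
Augment s->3->2->sink: bottleneck 1. Total 3.
No augmenting path remains in the residual graph.

3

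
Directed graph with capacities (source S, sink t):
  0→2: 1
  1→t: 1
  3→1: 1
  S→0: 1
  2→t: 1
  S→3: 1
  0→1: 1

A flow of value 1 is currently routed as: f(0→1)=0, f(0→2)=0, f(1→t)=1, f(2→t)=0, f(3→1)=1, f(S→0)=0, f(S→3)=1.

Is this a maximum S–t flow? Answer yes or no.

No

Residual path S→0→2→t has bottleneck 1 > 0.
Pushing 1 along it raises the flow to 2, so the given flow is not maximum.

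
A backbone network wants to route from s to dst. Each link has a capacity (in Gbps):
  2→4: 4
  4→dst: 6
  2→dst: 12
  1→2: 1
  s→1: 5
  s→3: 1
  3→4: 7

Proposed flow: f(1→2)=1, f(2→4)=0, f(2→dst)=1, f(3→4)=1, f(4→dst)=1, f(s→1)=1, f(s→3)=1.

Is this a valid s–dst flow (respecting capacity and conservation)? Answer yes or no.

Yes

Every edge has 0 ≤ f(e) ≤ cap(e).
At each intermediate node, inflow equals outflow.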